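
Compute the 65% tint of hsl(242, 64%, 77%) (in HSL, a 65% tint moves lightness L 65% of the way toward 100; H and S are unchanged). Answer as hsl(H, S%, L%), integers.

hsl(242, 64%, 92%)

L moves 65% from 77 toward 100: 77 + 14.95 = 91.95 → 92.
H and S are unchanged.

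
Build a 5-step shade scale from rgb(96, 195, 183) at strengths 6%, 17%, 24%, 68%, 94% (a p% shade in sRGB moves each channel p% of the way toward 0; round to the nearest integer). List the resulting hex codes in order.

6%: (96 − 5.76 = 90.24→90, 195 − 11.7 = 183.3→183, 183 − 10.98 = 172.02→172) → #5ab7ac
17%: (96 − 16.32 = 79.68→80, 195 − 33.15 = 161.85→162, 183 − 31.11 = 151.89→152) → #50a298
24%: (96 − 23.04 = 72.96→73, 195 − 46.8 = 148.2→148, 183 − 43.92 = 139.08→139) → #49948b
68%: (96 − 65.28 = 30.72→31, 195 − 132.6 = 62.4→62, 183 − 124.44 = 58.56→59) → #1f3e3b
94%: (96 − 90.24 = 5.76→6, 195 − 183.3 = 11.7→12, 183 − 172.02 = 10.98→11) → #060c0b

#5ab7ac, #50a298, #49948b, #1f3e3b, #060c0b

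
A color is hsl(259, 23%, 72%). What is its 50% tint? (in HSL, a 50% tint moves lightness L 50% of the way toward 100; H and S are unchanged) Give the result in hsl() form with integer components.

hsl(259, 23%, 86%)

L moves 50% from 72 toward 100: 72 + 14 = 86 → 86.
H and S are unchanged.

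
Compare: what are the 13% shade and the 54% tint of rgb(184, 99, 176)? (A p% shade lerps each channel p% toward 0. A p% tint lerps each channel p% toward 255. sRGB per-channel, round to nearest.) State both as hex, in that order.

13% shade:
  R: 184 − 23.92 = 160.08 → 160
  G: 99 + 0.13×(0−99) = 99 − 12.87 = 86.13 → 86
  B: 176 − 22.88 = 153.12 → 153
  → #a05699
54% tint:
  R: 184 + 0.54×(255−184) = 184 + 38.34 = 222.34 → 222
  G: 99 + 0.54×(255−99) = 99 + 84.24 = 183.24 → 183
  B: 176 + 0.54×(255−176) = 176 + 42.66 = 218.66 → 219
  → #deb7db

#a05699, #deb7db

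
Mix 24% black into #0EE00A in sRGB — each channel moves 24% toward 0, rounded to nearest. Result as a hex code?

#0EE00A is rgb(14, 224, 10).
Lerp each channel 24% toward 0:
  R: 14 + 0.24×(0−14) = 14 − 3.36 = 10.64 → 11
  G: 224 − 53.76 = 170.24 → 170
  B: 10 − 2.4 = 7.6 → 8
rgb(11, 170, 8) = #0BAA08.

#0BAA08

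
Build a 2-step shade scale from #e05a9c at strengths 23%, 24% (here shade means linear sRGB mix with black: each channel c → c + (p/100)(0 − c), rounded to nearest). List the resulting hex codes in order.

#ac4578, #aa4477

#e05a9c is rgb(224, 90, 156).
23%: (224 − 51.52 = 172.48→172, 90 − 20.7 = 69.3→69, 156 − 35.88 = 120.12→120) → #ac4578
24%: (224 − 53.76 = 170.24→170, 90 − 21.6 = 68.4→68, 156 − 37.44 = 118.56→119) → #aa4477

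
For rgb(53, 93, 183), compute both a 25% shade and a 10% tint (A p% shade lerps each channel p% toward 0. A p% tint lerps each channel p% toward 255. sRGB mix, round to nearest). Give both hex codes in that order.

#284689, #496DBE

25% shade:
  R: 53 − 13.25 = 39.75 → 40
  G: 93 + 0.25×(0−93) = 93 − 23.25 = 69.75 → 70
  B: 183 − 45.75 = 137.25 → 137
  → #284689
10% tint:
  R: 53 + 0.1×(255−53) = 53 + 20.2 = 73.2 → 73
  G: 93 + 0.1×(255−93) = 93 + 16.2 = 109.2 → 109
  B: 183 + 0.1×(255−183) = 183 + 7.2 = 190.2 → 190
  → #496DBE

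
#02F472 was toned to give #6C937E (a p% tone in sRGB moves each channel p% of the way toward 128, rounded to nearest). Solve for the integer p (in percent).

84%

#02F472 is rgb(2, 244, 114); #6C937E is rgb(108, 147, 126).
On the R channel (widest range): 108 ≈ 2 + (p/100)(128 − 2), so p ≈ 100×(108 − 2)/(128 − 2) = 10600/126 = 84.13.
p = 84 reproduces all three channels after rounding.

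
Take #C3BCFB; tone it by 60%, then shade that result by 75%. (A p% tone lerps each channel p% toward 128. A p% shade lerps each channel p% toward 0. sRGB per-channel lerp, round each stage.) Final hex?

#C3BCFB is rgb(195, 188, 251).
Per channel, c → c + 0.6(128 − c):
  R: 195 + 0.6×(128−195) = 195 − 40.2 = 154.8 → 155
  G: 188 + 0.6×(128−188) = 188 − 36 = 152 → 152
  B: 251 + 0.6×(128−251) = 251 − 73.8 = 177.2 → 177
After the tone: rgb(155, 152, 177) = #9B98B1.
Lerp each channel 75% toward 0:
  R: 155 + 0.75×(0−155) = 155 − 116.25 = 38.75 → 39
  G: 152 + 0.75×(0−152) = 152 − 114 = 38 → 38
  B: 177 + 0.75×(0−177) = 177 − 132.75 = 44.25 → 44
rgb(39, 38, 44) = #27262C.

#27262C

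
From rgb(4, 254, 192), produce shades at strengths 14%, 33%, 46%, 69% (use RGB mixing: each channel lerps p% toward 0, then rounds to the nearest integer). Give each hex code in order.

#03daa5, #03aa81, #028968, #014f3c

14%: (4 − 0.56 = 3.44→3, 254 − 35.56 = 218.44→218, 192 − 26.88 = 165.12→165) → #03daa5
33%: (4 − 1.32 = 2.68→3, 254 − 83.82 = 170.18→170, 192 − 63.36 = 128.64→129) → #03aa81
46%: (4 − 1.84 = 2.16→2, 254 − 116.84 = 137.16→137, 192 − 88.32 = 103.68→104) → #028968
69%: (4 − 2.76 = 1.24→1, 254 − 175.26 = 78.74→79, 192 − 132.48 = 59.52→60) → #014f3c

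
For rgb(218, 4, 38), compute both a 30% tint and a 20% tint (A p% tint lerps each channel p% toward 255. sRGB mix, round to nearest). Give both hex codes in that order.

30% tint:
  R: 218 + 0.3×(255−218) = 218 + 11.1 = 229.1 → 229
  G: 4 + 0.3×(255−4) = 4 + 75.3 = 79.3 → 79
  B: 38 + 0.3×(255−38) = 38 + 65.1 = 103.1 → 103
  → #E54F67
20% tint:
  R: 218 + 0.2×(255−218) = 218 + 7.4 = 225.4 → 225
  G: 4 + 50.2 = 54.2 → 54
  B: 38 + 43.4 = 81.4 → 81
  → #E13651

#E54F67, #E13651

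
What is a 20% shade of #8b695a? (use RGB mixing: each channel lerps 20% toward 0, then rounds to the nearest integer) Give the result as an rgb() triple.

#8b695a is rgb(139, 105, 90).
Lerp each channel 20% toward 0:
  R: 139 + 0.2×(0−139) = 139 − 27.8 = 111.2 → 111
  G: 105 + 0.2×(0−105) = 105 − 21 = 84 → 84
  B: 90 + 0.2×(0−90) = 90 − 18 = 72 → 72

rgb(111, 84, 72)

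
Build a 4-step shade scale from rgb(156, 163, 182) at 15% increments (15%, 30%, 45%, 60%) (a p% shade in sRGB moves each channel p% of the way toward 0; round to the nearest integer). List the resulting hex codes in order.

#858B9B, #6D727F, #565A64, #3E4149

15%: (156 − 23.4 = 132.6→133, 163 − 24.45 = 138.55→139, 182 − 27.3 = 154.7→155) → #858B9B
30%: (156 − 46.8 = 109.2→109, 163 − 48.9 = 114.1→114, 182 − 54.6 = 127.4→127) → #6D727F
45%: (156 − 70.2 = 85.8→86, 163 − 73.35 = 89.65→90, 182 − 81.9 = 100.1→100) → #565A64
60%: (156 − 93.6 = 62.4→62, 163 − 97.8 = 65.2→65, 182 − 109.2 = 72.8→73) → #3E4149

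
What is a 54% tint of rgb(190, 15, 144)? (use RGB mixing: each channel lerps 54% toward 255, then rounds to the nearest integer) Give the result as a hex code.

A 54% tint moves each channel 54% toward 255:
  R: 190 + 35.1 = 225.1 → 225
  G: 15 + 129.6 = 144.6 → 145
  B: 144 + 59.94 = 203.94 → 204
rgb(225, 145, 204) = #e191cc.

#e191cc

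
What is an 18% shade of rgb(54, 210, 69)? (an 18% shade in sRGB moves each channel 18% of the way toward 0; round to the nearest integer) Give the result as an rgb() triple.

rgb(44, 172, 57)

Lerp each channel 18% toward 0:
  R: 54 − 9.72 = 44.28 → 44
  G: 210 + 0.18×(0−210) = 210 − 37.8 = 172.2 → 172
  B: 69 + 0.18×(0−69) = 69 − 12.42 = 56.58 → 57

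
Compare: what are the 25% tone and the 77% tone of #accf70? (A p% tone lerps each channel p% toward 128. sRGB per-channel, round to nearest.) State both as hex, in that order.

#accf70 is rgb(172, 207, 112).
25% tone:
  R: 172 + 0.25×(128−172) = 172 − 11 = 161 → 161
  G: 207 − 19.75 = 187.25 → 187
  B: 112 + 4 = 116 → 116
  → #a1bb74
77% tone:
  R: 172 + 0.77×(128−172) = 172 − 33.88 = 138.12 → 138
  G: 207 + 0.77×(128−207) = 207 − 60.83 = 146.17 → 146
  B: 112 + 0.77×(128−112) = 112 + 12.32 = 124.32 → 124
  → #8a927c

#a1bb74, #8a927c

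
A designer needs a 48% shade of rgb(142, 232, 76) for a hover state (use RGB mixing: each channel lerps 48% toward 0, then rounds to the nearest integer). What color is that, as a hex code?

#4A7928

Lerp each channel 48% toward 0:
  R: 142 + 0.48×(0−142) = 142 − 68.16 = 73.84 → 74
  G: 232 + 0.48×(0−232) = 232 − 111.36 = 120.64 → 121
  B: 76 + 0.48×(0−76) = 76 − 36.48 = 39.52 → 40
rgb(74, 121, 40) = #4A7928.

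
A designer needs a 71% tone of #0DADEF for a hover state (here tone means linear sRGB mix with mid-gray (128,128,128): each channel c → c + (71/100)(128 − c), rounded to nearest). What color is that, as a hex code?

#0DADEF is rgb(13, 173, 239).
Per channel, c → c + 0.71(128 − c):
  R: 13 + 81.65 = 94.65 → 95
  G: 173 + 0.71×(128−173) = 173 − 31.95 = 141.05 → 141
  B: 239 + 0.71×(128−239) = 239 − 78.81 = 160.19 → 160
rgb(95, 141, 160) = #5F8DA0.

#5F8DA0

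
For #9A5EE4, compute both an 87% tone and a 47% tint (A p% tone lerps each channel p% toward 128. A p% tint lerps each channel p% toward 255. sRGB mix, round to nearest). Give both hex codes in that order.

#837C8D, #C9AAF1

#9A5EE4 is rgb(154, 94, 228).
87% tone:
  R: 154 + 0.87×(128−154) = 154 − 22.62 = 131.38 → 131
  G: 94 + 0.87×(128−94) = 94 + 29.58 = 123.58 → 124
  B: 228 − 87 = 141 → 141
  → #837C8D
47% tint:
  R: 154 + 0.47×(255−154) = 154 + 47.47 = 201.47 → 201
  G: 94 + 0.47×(255−94) = 94 + 75.67 = 169.67 → 170
  B: 228 + 0.47×(255−228) = 228 + 12.69 = 240.69 → 241
  → #C9AAF1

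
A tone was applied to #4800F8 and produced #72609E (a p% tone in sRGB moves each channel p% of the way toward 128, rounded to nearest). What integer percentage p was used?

75%

#4800F8 is rgb(72, 0, 248); #72609E is rgb(114, 96, 158).
On the G channel (widest range): 96 ≈ 0 + (p/100)(128 − 0), so p ≈ 100×(96 − 0)/(128 − 0) = 9600/128 = 75.00.
p = 75 reproduces all three channels after rounding.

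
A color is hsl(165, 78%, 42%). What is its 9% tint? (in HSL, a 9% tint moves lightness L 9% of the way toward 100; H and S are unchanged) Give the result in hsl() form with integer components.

hsl(165, 78%, 47%)

L moves 9% from 42 toward 100: 42 + 5.22 = 47.22 → 47.
H and S are unchanged.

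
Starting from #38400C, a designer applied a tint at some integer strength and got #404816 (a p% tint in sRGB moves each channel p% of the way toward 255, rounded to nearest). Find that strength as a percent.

4%

#38400C is rgb(56, 64, 12); #404816 is rgb(64, 72, 22).
On the B channel (widest range): 22 ≈ 12 + (p/100)(255 − 12), so p ≈ 100×(22 − 12)/(255 − 12) = 1000/243 = 4.12.
p = 4 reproduces all three channels after rounding.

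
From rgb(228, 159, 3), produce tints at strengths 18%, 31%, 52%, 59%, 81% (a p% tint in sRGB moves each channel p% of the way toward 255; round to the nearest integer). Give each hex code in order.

#e9b030, #ecbd51, #f2d186, #f4d898, #faedcf

18%: (228 + 4.86 = 232.86→233, 159 + 17.28 = 176.28→176, 3 + 45.36 = 48.36→48) → #e9b030
31%: (228 + 8.37 = 236.37→236, 159 + 29.76 = 188.76→189, 3 + 78.12 = 81.12→81) → #ecbd51
52%: (228 + 14.04 = 242.04→242, 159 + 49.92 = 208.92→209, 3 + 131.04 = 134.04→134) → #f2d186
59%: (228 + 15.93 = 243.93→244, 159 + 56.64 = 215.64→216, 3 + 148.68 = 151.68→152) → #f4d898
81%: (228 + 21.87 = 249.87→250, 159 + 77.76 = 236.76→237, 3 + 204.12 = 207.12→207) → #faedcf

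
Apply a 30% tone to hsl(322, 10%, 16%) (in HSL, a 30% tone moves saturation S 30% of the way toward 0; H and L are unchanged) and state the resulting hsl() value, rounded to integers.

hsl(322, 7%, 16%)

S moves 30% from 10 toward 0: 10 − 3 = 7 → 7.
H and L are unchanged.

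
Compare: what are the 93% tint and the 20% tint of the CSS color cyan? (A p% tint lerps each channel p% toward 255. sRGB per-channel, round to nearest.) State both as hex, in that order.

CSS cyan is rgb(0, 255, 255).
93% tint:
  R: 0 + 237.15 = 237.15 → 237
  G: 255 + 0.93×(255−255) = 255 + 0 = 255 → 255
  B: 255 + 0 = 255 → 255
  → #EDFFFF
20% tint:
  R: 0 + 51 = 51 → 51
  G: 255 + 0 = 255 → 255
  B: 255 + 0 = 255 → 255
  → #33FFFF

#EDFFFF, #33FFFF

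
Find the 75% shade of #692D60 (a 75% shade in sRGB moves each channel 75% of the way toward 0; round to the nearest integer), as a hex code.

#692D60 is rgb(105, 45, 96).
A 75% shade moves each channel 75% toward 0:
  R: 105 + 0.75×(0−105) = 105 − 78.75 = 26.25 → 26
  G: 45 + 0.75×(0−45) = 45 − 33.75 = 11.25 → 11
  B: 96 + 0.75×(0−96) = 96 − 72 = 24 → 24
rgb(26, 11, 24) = #1A0B18.

#1A0B18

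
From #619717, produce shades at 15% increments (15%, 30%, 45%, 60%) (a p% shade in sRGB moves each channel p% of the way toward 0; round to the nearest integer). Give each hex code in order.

#528014, #446A10, #35530D, #273C09

#619717 is rgb(97, 151, 23).
15%: (97 − 14.55 = 82.45→82, 151 − 22.65 = 128.35→128, 23 − 3.45 = 19.55→20) → #528014
30%: (97 − 29.1 = 67.9→68, 151 − 45.3 = 105.7→106, 23 − 6.9 = 16.1→16) → #446A10
45%: (97 − 43.65 = 53.35→53, 151 − 67.95 = 83.05→83, 23 − 10.35 = 12.65→13) → #35530D
60%: (97 − 58.2 = 38.8→39, 151 − 90.6 = 60.4→60, 23 − 13.8 = 9.2→9) → #273C09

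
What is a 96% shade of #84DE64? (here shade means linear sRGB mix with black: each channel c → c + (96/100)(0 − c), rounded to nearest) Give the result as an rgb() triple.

#84DE64 is rgb(132, 222, 100).
Per channel, c → c + 0.96(0 − c):
  R: 132 − 126.72 = 5.28 → 5
  G: 222 − 213.12 = 8.88 → 9
  B: 100 + 0.96×(0−100) = 100 − 96 = 4 → 4

rgb(5, 9, 4)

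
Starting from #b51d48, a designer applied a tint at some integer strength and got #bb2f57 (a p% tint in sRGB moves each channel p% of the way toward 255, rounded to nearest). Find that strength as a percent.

8%

#b51d48 is rgb(181, 29, 72); #bb2f57 is rgb(187, 47, 87).
On the G channel (widest range): 47 ≈ 29 + (p/100)(255 − 29), so p ≈ 100×(47 − 29)/(255 − 29) = 1800/226 = 7.96.
p = 8 reproduces all three channels after rounding.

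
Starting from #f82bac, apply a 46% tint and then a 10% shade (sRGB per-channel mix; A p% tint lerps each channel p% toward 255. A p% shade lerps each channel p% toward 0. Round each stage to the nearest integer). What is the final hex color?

#f82bac is rgb(248, 43, 172).
A 46% tint moves each channel 46% toward 255:
  R: 248 + 0.46×(255−248) = 248 + 3.22 = 251.22 → 251
  G: 43 + 97.52 = 140.52 → 141
  B: 172 + 0.46×(255−172) = 172 + 38.18 = 210.18 → 210
After the tint: rgb(251, 141, 210) = #fb8dd2.
Lerp each channel 10% toward 0:
  R: 251 + 0.1×(0−251) = 251 − 25.1 = 225.9 → 226
  G: 141 + 0.1×(0−141) = 141 − 14.1 = 126.9 → 127
  B: 210 − 21 = 189 → 189
rgb(226, 127, 189) = #e27fbd.

#e27fbd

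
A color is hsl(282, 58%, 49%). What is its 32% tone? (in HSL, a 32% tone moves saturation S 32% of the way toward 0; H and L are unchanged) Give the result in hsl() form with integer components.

S moves 32% from 58 toward 0: 58 − 18.56 = 39.44 → 39.
H and L are unchanged.

hsl(282, 39%, 49%)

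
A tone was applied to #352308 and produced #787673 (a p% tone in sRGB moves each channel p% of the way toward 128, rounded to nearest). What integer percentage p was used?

#352308 is rgb(53, 35, 8); #787673 is rgb(120, 118, 115).
On the B channel (widest range): 115 ≈ 8 + (p/100)(128 − 8), so p ≈ 100×(115 − 8)/(128 − 8) = 10700/120 = 89.17.
p = 89 reproduces all three channels after rounding.

89%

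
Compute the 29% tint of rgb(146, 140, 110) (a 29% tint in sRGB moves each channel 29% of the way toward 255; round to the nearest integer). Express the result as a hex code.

#b2ad98

A 29% tint moves each channel 29% toward 255:
  R: 146 + 0.29×(255−146) = 146 + 31.61 = 177.61 → 178
  G: 140 + 33.35 = 173.35 → 173
  B: 110 + 0.29×(255−110) = 110 + 42.05 = 152.05 → 152
rgb(178, 173, 152) = #b2ad98.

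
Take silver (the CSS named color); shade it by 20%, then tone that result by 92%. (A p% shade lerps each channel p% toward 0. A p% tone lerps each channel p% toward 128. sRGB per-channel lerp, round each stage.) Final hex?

#828282

CSS silver is rgb(192, 192, 192).
A 20% shade moves each channel 20% toward 0:
  R: 192 + 0.2×(0−192) = 192 − 38.4 = 153.6 → 154
  G: 192 + 0.2×(0−192) = 192 − 38.4 = 153.6 → 154
  B: 192 + 0.2×(0−192) = 192 − 38.4 = 153.6 → 154
After the shade: rgb(154, 154, 154) = #9a9a9a.
Per channel, c → c + 0.92(128 − c):
  R: 154 + 0.92×(128−154) = 154 − 23.92 = 130.08 → 130
  G: 154 + 0.92×(128−154) = 154 − 23.92 = 130.08 → 130
  B: 154 + 0.92×(128−154) = 154 − 23.92 = 130.08 → 130
rgb(130, 130, 130) = #828282.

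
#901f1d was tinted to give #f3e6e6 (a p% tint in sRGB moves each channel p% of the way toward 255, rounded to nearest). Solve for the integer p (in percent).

#901f1d is rgb(144, 31, 29); #f3e6e6 is rgb(243, 230, 230).
On the B channel (widest range): 230 ≈ 29 + (p/100)(255 − 29), so p ≈ 100×(230 − 29)/(255 − 29) = 20100/226 = 88.94.
p = 89 reproduces all three channels after rounding.

89%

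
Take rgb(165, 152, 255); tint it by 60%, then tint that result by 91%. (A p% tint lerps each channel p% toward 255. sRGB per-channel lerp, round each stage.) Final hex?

Per channel, c → c + 0.6(255 − c):
  R: 165 + 54 = 219 → 219
  G: 152 + 61.8 = 213.8 → 214
  B: 255 + 0 = 255 → 255
After the tint: rgb(219, 214, 255) = #dbd6ff.
A 91% tint moves each channel 91% toward 255:
  R: 219 + 0.91×(255−219) = 219 + 32.76 = 251.76 → 252
  G: 214 + 0.91×(255−214) = 214 + 37.31 = 251.31 → 251
  B: 255 + 0.91×(255−255) = 255 + 0 = 255 → 255
rgb(252, 251, 255) = #fcfbff.

#fcfbff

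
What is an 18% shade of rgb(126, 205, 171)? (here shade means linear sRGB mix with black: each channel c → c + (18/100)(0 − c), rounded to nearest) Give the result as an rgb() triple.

rgb(103, 168, 140)

An 18% shade moves each channel 18% toward 0:
  R: 126 + 0.18×(0−126) = 126 − 22.68 = 103.32 → 103
  G: 205 + 0.18×(0−205) = 205 − 36.9 = 168.1 → 168
  B: 171 + 0.18×(0−171) = 171 − 30.78 = 140.22 → 140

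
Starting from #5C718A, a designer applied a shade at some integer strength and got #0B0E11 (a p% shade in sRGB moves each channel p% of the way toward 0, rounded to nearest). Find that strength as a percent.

#5C718A is rgb(92, 113, 138); #0B0E11 is rgb(11, 14, 17).
On the B channel (widest range): 17 ≈ 138 + (p/100)(0 − 138), so p ≈ 100×(17 − 138)/(0 − 138) = -12100/-138 = 87.68.
p = 88 reproduces all three channels after rounding.

88%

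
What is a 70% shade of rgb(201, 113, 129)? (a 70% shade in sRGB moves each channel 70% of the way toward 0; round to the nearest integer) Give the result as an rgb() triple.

rgb(60, 34, 39)

Per channel, c → c + 0.7(0 − c):
  R: 201 + 0.7×(0−201) = 201 − 140.7 = 60.3 → 60
  G: 113 + 0.7×(0−113) = 113 − 79.1 = 33.9 → 34
  B: 129 + 0.7×(0−129) = 129 − 90.3 = 38.7 → 39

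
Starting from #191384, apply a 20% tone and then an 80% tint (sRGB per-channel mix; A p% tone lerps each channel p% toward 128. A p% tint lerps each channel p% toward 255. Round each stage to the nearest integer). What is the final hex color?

#D5D4E6

#191384 is rgb(25, 19, 132).
Lerp each channel 20% toward 128:
  R: 25 + 0.2×(128−25) = 25 + 20.6 = 45.6 → 46
  G: 19 + 0.2×(128−19) = 19 + 21.8 = 40.8 → 41
  B: 132 + 0.2×(128−132) = 132 − 0.8 = 131.2 → 131
After the tone: rgb(46, 41, 131) = #2E2983.
Lerp each channel 80% toward 255:
  R: 46 + 0.8×(255−46) = 46 + 167.2 = 213.2 → 213
  G: 41 + 171.2 = 212.2 → 212
  B: 131 + 0.8×(255−131) = 131 + 99.2 = 230.2 → 230
rgb(213, 212, 230) = #D5D4E6.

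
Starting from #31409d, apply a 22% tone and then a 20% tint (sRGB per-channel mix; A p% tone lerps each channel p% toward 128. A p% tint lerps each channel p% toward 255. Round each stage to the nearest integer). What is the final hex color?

#31409d is rgb(49, 64, 157).
A 22% tone moves each channel 22% toward 128:
  R: 49 + 0.22×(128−49) = 49 + 17.38 = 66.38 → 66
  G: 64 + 0.22×(128−64) = 64 + 14.08 = 78.08 → 78
  B: 157 + 0.22×(128−157) = 157 − 6.38 = 150.62 → 151
After the tone: rgb(66, 78, 151) = #424e97.
Per channel, c → c + 0.2(255 − c):
  R: 66 + 37.8 = 103.8 → 104
  G: 78 + 35.4 = 113.4 → 113
  B: 151 + 20.8 = 171.8 → 172
rgb(104, 113, 172) = #6871ac.

#6871ac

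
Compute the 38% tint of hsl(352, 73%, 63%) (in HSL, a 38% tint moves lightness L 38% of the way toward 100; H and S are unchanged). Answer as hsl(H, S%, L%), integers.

hsl(352, 73%, 77%)

L moves 38% from 63 toward 100: 63 + 14.06 = 77.06 → 77.
H and S are unchanged.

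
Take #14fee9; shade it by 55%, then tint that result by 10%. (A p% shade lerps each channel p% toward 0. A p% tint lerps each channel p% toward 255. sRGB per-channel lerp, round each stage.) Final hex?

#228078

#14fee9 is rgb(20, 254, 233).
Per channel, c → c + 0.55(0 − c):
  R: 20 − 11 = 9 → 9
  G: 254 + 0.55×(0−254) = 254 − 139.7 = 114.3 → 114
  B: 233 + 0.55×(0−233) = 233 − 128.15 = 104.85 → 105
After the shade: rgb(9, 114, 105) = #097269.
A 10% tint moves each channel 10% toward 255:
  R: 9 + 0.1×(255−9) = 9 + 24.6 = 33.6 → 34
  G: 114 + 0.1×(255−114) = 114 + 14.1 = 128.1 → 128
  B: 105 + 0.1×(255−105) = 105 + 15 = 120 → 120
rgb(34, 128, 120) = #228078.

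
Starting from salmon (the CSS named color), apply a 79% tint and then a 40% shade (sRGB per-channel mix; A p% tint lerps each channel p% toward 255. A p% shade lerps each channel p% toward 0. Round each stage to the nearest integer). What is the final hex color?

CSS salmon is rgb(250, 128, 114).
A 79% tint moves each channel 79% toward 255:
  R: 250 + 0.79×(255−250) = 250 + 3.95 = 253.95 → 254
  G: 128 + 100.33 = 228.33 → 228
  B: 114 + 111.39 = 225.39 → 225
After the tint: rgb(254, 228, 225) = #FEE4E1.
Per channel, c → c + 0.4(0 − c):
  R: 254 − 101.6 = 152.4 → 152
  G: 228 − 91.2 = 136.8 → 137
  B: 225 + 0.4×(0−225) = 225 − 90 = 135 → 135
rgb(152, 137, 135) = #988987.

#988987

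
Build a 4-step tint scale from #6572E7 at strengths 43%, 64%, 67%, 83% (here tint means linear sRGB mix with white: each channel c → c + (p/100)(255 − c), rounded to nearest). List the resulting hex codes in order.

#6572E7 is rgb(101, 114, 231).
43%: (101 + 66.22 = 167.22→167, 114 + 60.63 = 174.63→175, 231 + 10.32 = 241.32→241) → #A7AFF1
64%: (101 + 98.56 = 199.56→200, 114 + 90.24 = 204.24→204, 231 + 15.36 = 246.36→246) → #C8CCF6
67%: (101 + 103.18 = 204.18→204, 114 + 94.47 = 208.47→208, 231 + 16.08 = 247.08→247) → #CCD0F7
83%: (101 + 127.82 = 228.82→229, 114 + 117.03 = 231.03→231, 231 + 19.92 = 250.92→251) → #E5E7FB

#A7AFF1, #C8CCF6, #CCD0F7, #E5E7FB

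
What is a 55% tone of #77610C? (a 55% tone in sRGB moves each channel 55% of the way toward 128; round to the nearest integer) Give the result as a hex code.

#77610C is rgb(119, 97, 12).
A 55% tone moves each channel 55% toward 128:
  R: 119 + 4.95 = 123.95 → 124
  G: 97 + 17.05 = 114.05 → 114
  B: 12 + 63.8 = 75.8 → 76
rgb(124, 114, 76) = #7C724C.

#7C724C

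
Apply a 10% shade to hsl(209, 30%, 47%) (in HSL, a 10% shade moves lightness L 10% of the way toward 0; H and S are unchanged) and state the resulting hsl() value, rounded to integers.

L moves 10% from 47 toward 0: 47 − 4.7 = 42.3 → 42.
H and S are unchanged.

hsl(209, 30%, 42%)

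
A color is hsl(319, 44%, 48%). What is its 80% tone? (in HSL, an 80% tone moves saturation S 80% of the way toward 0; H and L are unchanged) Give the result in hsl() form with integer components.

hsl(319, 9%, 48%)

S moves 80% from 44 toward 0: 44 − 35.2 = 8.8 → 9.
H and L are unchanged.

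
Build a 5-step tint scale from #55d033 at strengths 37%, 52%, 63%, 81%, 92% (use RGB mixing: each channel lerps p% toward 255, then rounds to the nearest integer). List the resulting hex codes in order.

#94e17e, #ade89d, #c0eeb4, #dff6d8, #f1fbef

#55d033 is rgb(85, 208, 51).
37%: (85 + 62.9 = 147.9→148, 208 + 17.39 = 225.39→225, 51 + 75.48 = 126.48→126) → #94e17e
52%: (85 + 88.4 = 173.4→173, 208 + 24.44 = 232.44→232, 51 + 106.08 = 157.08→157) → #ade89d
63%: (85 + 107.1 = 192.1→192, 208 + 29.61 = 237.61→238, 51 + 128.52 = 179.52→180) → #c0eeb4
81%: (85 + 137.7 = 222.7→223, 208 + 38.07 = 246.07→246, 51 + 165.24 = 216.24→216) → #dff6d8
92%: (85 + 156.4 = 241.4→241, 208 + 43.24 = 251.24→251, 51 + 187.68 = 238.68→239) → #f1fbef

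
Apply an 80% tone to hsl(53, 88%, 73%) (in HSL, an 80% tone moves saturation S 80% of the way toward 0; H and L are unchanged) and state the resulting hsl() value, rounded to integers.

S moves 80% from 88 toward 0: 88 − 70.4 = 17.6 → 18.
H and L are unchanged.

hsl(53, 18%, 73%)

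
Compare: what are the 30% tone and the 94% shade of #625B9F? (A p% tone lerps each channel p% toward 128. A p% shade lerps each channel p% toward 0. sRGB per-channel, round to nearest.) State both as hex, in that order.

#6B6696, #06050A

#625B9F is rgb(98, 91, 159).
30% tone:
  R: 98 + 0.3×(128−98) = 98 + 9 = 107 → 107
  G: 91 + 0.3×(128−91) = 91 + 11.1 = 102.1 → 102
  B: 159 − 9.3 = 149.7 → 150
  → #6B6696
94% shade:
  R: 98 − 92.12 = 5.88 → 6
  G: 91 + 0.94×(0−91) = 91 − 85.54 = 5.46 → 5
  B: 159 + 0.94×(0−159) = 159 − 149.46 = 9.54 → 10
  → #06050A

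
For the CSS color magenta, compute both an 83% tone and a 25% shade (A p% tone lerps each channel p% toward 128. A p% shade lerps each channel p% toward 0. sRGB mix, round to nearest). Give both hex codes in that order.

#966a96, #bf00bf

CSS magenta is rgb(255, 0, 255).
83% tone:
  R: 255 − 105.41 = 149.59 → 150
  G: 0 + 0.83×(128−0) = 0 + 106.24 = 106.24 → 106
  B: 255 − 105.41 = 149.59 → 150
  → #966a96
25% shade:
  R: 255 − 63.75 = 191.25 → 191
  G: 0 + 0 = 0 → 0
  B: 255 + 0.25×(0−255) = 255 − 63.75 = 191.25 → 191
  → #bf00bf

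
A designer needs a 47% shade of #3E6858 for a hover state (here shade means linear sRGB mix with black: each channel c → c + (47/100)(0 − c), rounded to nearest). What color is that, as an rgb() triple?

rgb(33, 55, 47)

#3E6858 is rgb(62, 104, 88).
Lerp each channel 47% toward 0:
  R: 62 − 29.14 = 32.86 → 33
  G: 104 + 0.47×(0−104) = 104 − 48.88 = 55.12 → 55
  B: 88 + 0.47×(0−88) = 88 − 41.36 = 46.64 → 47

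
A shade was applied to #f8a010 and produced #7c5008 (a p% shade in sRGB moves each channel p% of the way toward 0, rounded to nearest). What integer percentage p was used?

50%

#f8a010 is rgb(248, 160, 16); #7c5008 is rgb(124, 80, 8).
On the R channel (widest range): 124 ≈ 248 + (p/100)(0 − 248), so p ≈ 100×(124 − 248)/(0 − 248) = -12400/-248 = 50.00.
p = 50 reproduces all three channels after rounding.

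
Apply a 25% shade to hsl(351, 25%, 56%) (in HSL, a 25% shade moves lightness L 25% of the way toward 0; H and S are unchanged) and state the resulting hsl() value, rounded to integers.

L moves 25% from 56 toward 0: 56 − 14 = 42 → 42.
H and S are unchanged.

hsl(351, 25%, 42%)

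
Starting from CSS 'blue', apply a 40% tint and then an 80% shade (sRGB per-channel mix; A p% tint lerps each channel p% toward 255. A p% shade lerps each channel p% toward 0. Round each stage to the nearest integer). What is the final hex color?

#141433

CSS blue is rgb(0, 0, 255).
A 40% tint moves each channel 40% toward 255:
  R: 0 + 0.4×(255−0) = 0 + 102 = 102 → 102
  G: 0 + 0.4×(255−0) = 0 + 102 = 102 → 102
  B: 255 + 0 = 255 → 255
After the tint: rgb(102, 102, 255) = #6666FF.
Lerp each channel 80% toward 0:
  R: 102 − 81.6 = 20.4 → 20
  G: 102 + 0.8×(0−102) = 102 − 81.6 = 20.4 → 20
  B: 255 + 0.8×(0−255) = 255 − 204 = 51 → 51
rgb(20, 20, 51) = #141433.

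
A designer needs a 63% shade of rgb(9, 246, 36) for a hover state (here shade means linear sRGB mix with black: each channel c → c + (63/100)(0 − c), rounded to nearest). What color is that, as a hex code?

#035B0D

Per channel, c → c + 0.63(0 − c):
  R: 9 − 5.67 = 3.33 → 3
  G: 246 + 0.63×(0−246) = 246 − 154.98 = 91.02 → 91
  B: 36 + 0.63×(0−36) = 36 − 22.68 = 13.32 → 13
rgb(3, 91, 13) = #035B0D.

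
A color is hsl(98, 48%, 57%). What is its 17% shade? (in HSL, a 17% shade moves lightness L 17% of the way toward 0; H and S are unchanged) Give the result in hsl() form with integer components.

L moves 17% from 57 toward 0: 57 − 9.69 = 47.31 → 47.
H and S are unchanged.

hsl(98, 48%, 47%)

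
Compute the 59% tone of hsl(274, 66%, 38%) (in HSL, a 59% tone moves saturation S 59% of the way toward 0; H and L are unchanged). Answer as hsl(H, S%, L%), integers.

S moves 59% from 66 toward 0: 66 − 38.94 = 27.06 → 27.
H and L are unchanged.

hsl(274, 27%, 38%)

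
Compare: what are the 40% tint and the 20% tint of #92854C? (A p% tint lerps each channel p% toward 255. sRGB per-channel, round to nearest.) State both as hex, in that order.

#92854C is rgb(146, 133, 76).
40% tint:
  R: 146 + 43.6 = 189.6 → 190
  G: 133 + 0.4×(255−133) = 133 + 48.8 = 181.8 → 182
  B: 76 + 0.4×(255−76) = 76 + 71.6 = 147.6 → 148
  → #BEB694
20% tint:
  R: 146 + 21.8 = 167.8 → 168
  G: 133 + 24.4 = 157.4 → 157
  B: 76 + 35.8 = 111.8 → 112
  → #A89D70

#BEB694, #A89D70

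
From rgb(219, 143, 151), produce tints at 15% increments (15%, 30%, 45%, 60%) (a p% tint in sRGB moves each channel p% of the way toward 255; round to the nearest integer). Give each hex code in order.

#E0A0A7, #E6B1B6, #EBC1C6, #F1D2D5

15%: (219 + 5.4 = 224.4→224, 143 + 16.8 = 159.8→160, 151 + 15.6 = 166.6→167) → #E0A0A7
30%: (219 + 10.8 = 229.8→230, 143 + 33.6 = 176.6→177, 151 + 31.2 = 182.2→182) → #E6B1B6
45%: (219 + 16.2 = 235.2→235, 143 + 50.4 = 193.4→193, 151 + 46.8 = 197.8→198) → #EBC1C6
60%: (219 + 21.6 = 240.6→241, 143 + 67.2 = 210.2→210, 151 + 62.4 = 213.4→213) → #F1D2D5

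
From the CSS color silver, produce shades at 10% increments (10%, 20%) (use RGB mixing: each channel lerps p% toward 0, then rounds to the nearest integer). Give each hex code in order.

CSS silver is rgb(192, 192, 192).
10%: (192 − 19.2 = 172.8→173, 192 − 19.2 = 172.8→173, 192 − 19.2 = 172.8→173) → #ADADAD
20%: (192 − 38.4 = 153.6→154, 192 − 38.4 = 153.6→154, 192 − 38.4 = 153.6→154) → #9A9A9A

#ADADAD, #9A9A9A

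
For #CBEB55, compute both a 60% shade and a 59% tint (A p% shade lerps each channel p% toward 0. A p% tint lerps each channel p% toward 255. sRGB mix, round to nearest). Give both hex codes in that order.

#CBEB55 is rgb(203, 235, 85).
60% shade:
  R: 203 + 0.6×(0−203) = 203 − 121.8 = 81.2 → 81
  G: 235 − 141 = 94 → 94
  B: 85 + 0.6×(0−85) = 85 − 51 = 34 → 34
  → #515E22
59% tint:
  R: 203 + 0.59×(255−203) = 203 + 30.68 = 233.68 → 234
  G: 235 + 0.59×(255−235) = 235 + 11.8 = 246.8 → 247
  B: 85 + 0.59×(255−85) = 85 + 100.3 = 185.3 → 185
  → #EAF7B9

#515E22, #EAF7B9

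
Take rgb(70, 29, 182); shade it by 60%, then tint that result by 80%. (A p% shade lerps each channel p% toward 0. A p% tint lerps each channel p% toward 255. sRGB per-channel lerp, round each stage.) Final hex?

Per channel, c → c + 0.6(0 − c):
  R: 70 − 42 = 28 → 28
  G: 29 + 0.6×(0−29) = 29 − 17.4 = 11.6 → 12
  B: 182 + 0.6×(0−182) = 182 − 109.2 = 72.8 → 73
After the shade: rgb(28, 12, 73) = #1c0c49.
Per channel, c → c + 0.8(255 − c):
  R: 28 + 0.8×(255−28) = 28 + 181.6 = 209.6 → 210
  G: 12 + 194.4 = 206.4 → 206
  B: 73 + 145.6 = 218.6 → 219
rgb(210, 206, 219) = #d2cedb.

#d2cedb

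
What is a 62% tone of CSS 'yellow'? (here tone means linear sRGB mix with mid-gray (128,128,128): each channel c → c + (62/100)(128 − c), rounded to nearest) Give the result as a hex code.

#B0B04F

CSS yellow is rgb(255, 255, 0).
Per channel, c → c + 0.62(128 − c):
  R: 255 − 78.74 = 176.26 → 176
  G: 255 − 78.74 = 176.26 → 176
  B: 0 + 0.62×(128−0) = 0 + 79.36 = 79.36 → 79
rgb(176, 176, 79) = #B0B04F.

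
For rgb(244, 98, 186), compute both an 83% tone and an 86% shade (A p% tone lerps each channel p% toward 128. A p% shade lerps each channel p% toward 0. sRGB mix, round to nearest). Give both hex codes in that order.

83% tone:
  R: 244 + 0.83×(128−244) = 244 − 96.28 = 147.72 → 148
  G: 98 + 24.9 = 122.9 → 123
  B: 186 + 0.83×(128−186) = 186 − 48.14 = 137.86 → 138
  → #947B8A
86% shade:
  R: 244 − 209.84 = 34.16 → 34
  G: 98 + 0.86×(0−98) = 98 − 84.28 = 13.72 → 14
  B: 186 + 0.86×(0−186) = 186 − 159.96 = 26.04 → 26
  → #220E1A

#947B8A, #220E1A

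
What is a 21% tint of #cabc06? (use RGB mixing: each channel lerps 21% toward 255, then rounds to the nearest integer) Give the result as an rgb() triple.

rgb(213, 202, 58)

#cabc06 is rgb(202, 188, 6).
Per channel, c → c + 0.21(255 − c):
  R: 202 + 0.21×(255−202) = 202 + 11.13 = 213.13 → 213
  G: 188 + 14.07 = 202.07 → 202
  B: 6 + 0.21×(255−6) = 6 + 52.29 = 58.29 → 58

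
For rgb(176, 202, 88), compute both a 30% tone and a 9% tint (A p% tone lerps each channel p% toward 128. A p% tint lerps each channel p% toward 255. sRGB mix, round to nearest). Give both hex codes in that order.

30% tone:
  R: 176 − 14.4 = 161.6 → 162
  G: 202 + 0.3×(128−202) = 202 − 22.2 = 179.8 → 180
  B: 88 + 0.3×(128−88) = 88 + 12 = 100 → 100
  → #A2B464
9% tint:
  R: 176 + 0.09×(255−176) = 176 + 7.11 = 183.11 → 183
  G: 202 + 0.09×(255−202) = 202 + 4.77 = 206.77 → 207
  B: 88 + 15.03 = 103.03 → 103
  → #B7CF67

#A2B464, #B7CF67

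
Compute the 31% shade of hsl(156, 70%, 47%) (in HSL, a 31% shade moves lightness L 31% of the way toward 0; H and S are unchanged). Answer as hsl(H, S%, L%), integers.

hsl(156, 70%, 32%)

L moves 31% from 47 toward 0: 47 − 14.57 = 32.43 → 32.
H and S are unchanged.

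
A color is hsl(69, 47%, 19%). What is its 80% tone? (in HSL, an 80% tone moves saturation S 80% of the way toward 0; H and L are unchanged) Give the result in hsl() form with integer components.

S moves 80% from 47 toward 0: 47 − 37.6 = 9.4 → 9.
H and L are unchanged.

hsl(69, 9%, 19%)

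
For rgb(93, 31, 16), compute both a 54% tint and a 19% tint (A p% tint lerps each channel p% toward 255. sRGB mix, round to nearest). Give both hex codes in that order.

#B49891, #7C4A3D

54% tint:
  R: 93 + 0.54×(255−93) = 93 + 87.48 = 180.48 → 180
  G: 31 + 120.96 = 151.96 → 152
  B: 16 + 0.54×(255−16) = 16 + 129.06 = 145.06 → 145
  → #B49891
19% tint:
  R: 93 + 0.19×(255−93) = 93 + 30.78 = 123.78 → 124
  G: 31 + 0.19×(255−31) = 31 + 42.56 = 73.56 → 74
  B: 16 + 0.19×(255−16) = 16 + 45.41 = 61.41 → 61
  → #7C4A3D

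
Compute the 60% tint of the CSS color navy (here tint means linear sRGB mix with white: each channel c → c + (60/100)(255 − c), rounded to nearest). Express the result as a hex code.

#9999CC

CSS navy is rgb(0, 0, 128).
Per channel, c → c + 0.6(255 − c):
  R: 0 + 153 = 153 → 153
  G: 0 + 0.6×(255−0) = 0 + 153 = 153 → 153
  B: 128 + 0.6×(255−128) = 128 + 76.2 = 204.2 → 204
rgb(153, 153, 204) = #9999CC.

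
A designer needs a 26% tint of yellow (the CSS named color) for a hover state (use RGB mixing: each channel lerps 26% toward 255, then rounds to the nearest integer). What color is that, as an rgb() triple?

rgb(255, 255, 66)

CSS yellow is rgb(255, 255, 0).
Lerp each channel 26% toward 255:
  R: 255 + 0.26×(255−255) = 255 + 0 = 255 → 255
  G: 255 + 0.26×(255−255) = 255 + 0 = 255 → 255
  B: 0 + 0.26×(255−0) = 0 + 66.3 = 66.3 → 66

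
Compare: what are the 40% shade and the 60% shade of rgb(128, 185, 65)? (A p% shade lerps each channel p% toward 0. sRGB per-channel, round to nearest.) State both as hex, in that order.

#4D6F27, #334A1A

40% shade:
  R: 128 − 51.2 = 76.8 → 77
  G: 185 + 0.4×(0−185) = 185 − 74 = 111 → 111
  B: 65 − 26 = 39 → 39
  → #4D6F27
60% shade:
  R: 128 + 0.6×(0−128) = 128 − 76.8 = 51.2 → 51
  G: 185 − 111 = 74 → 74
  B: 65 + 0.6×(0−65) = 65 − 39 = 26 → 26
  → #334A1A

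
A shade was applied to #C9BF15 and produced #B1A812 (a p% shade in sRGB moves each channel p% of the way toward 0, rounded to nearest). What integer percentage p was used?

12%

#C9BF15 is rgb(201, 191, 21); #B1A812 is rgb(177, 168, 18).
On the R channel (widest range): 177 ≈ 201 + (p/100)(0 − 201), so p ≈ 100×(177 − 201)/(0 − 201) = -2400/-201 = 11.94.
p = 12 reproduces all three channels after rounding.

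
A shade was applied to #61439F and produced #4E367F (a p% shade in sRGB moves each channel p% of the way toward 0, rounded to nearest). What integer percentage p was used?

20%

#61439F is rgb(97, 67, 159); #4E367F is rgb(78, 54, 127).
On the B channel (widest range): 127 ≈ 159 + (p/100)(0 − 159), so p ≈ 100×(127 − 159)/(0 − 159) = -3200/-159 = 20.13.
p = 20 reproduces all three channels after rounding.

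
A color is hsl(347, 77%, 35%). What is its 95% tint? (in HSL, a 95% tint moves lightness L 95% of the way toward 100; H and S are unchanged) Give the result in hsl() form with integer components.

hsl(347, 77%, 97%)

L moves 95% from 35 toward 100: 35 + 61.75 = 96.75 → 97.
H and S are unchanged.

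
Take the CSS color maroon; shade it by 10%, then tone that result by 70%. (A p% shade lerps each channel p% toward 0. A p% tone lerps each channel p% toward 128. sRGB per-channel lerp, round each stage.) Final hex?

CSS maroon is rgb(128, 0, 0).
Lerp each channel 10% toward 0:
  R: 128 + 0.1×(0−128) = 128 − 12.8 = 115.2 → 115
  G: 0 + 0.1×(0−0) = 0 + 0 = 0 → 0
  B: 0 + 0 = 0 → 0
After the shade: rgb(115, 0, 0) = #730000.
Lerp each channel 70% toward 128:
  R: 115 + 9.1 = 124.1 → 124
  G: 0 + 0.7×(128−0) = 0 + 89.6 = 89.6 → 90
  B: 0 + 0.7×(128−0) = 0 + 89.6 = 89.6 → 90
rgb(124, 90, 90) = #7C5A5A.

#7C5A5A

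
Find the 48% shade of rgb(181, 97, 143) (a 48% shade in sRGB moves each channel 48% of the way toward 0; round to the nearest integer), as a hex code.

Lerp each channel 48% toward 0:
  R: 181 + 0.48×(0−181) = 181 − 86.88 = 94.12 → 94
  G: 97 + 0.48×(0−97) = 97 − 46.56 = 50.44 → 50
  B: 143 − 68.64 = 74.36 → 74
rgb(94, 50, 74) = #5e324a.

#5e324a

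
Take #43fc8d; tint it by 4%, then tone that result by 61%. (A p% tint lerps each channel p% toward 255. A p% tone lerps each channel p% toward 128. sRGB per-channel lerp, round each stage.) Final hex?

#6bb087

#43fc8d is rgb(67, 252, 141).
Per channel, c → c + 0.04(255 − c):
  R: 67 + 0.04×(255−67) = 67 + 7.52 = 74.52 → 75
  G: 252 + 0.12 = 252.12 → 252
  B: 141 + 0.04×(255−141) = 141 + 4.56 = 145.56 → 146
After the tint: rgb(75, 252, 146) = #4bfc92.
Lerp each channel 61% toward 128:
  R: 75 + 0.61×(128−75) = 75 + 32.33 = 107.33 → 107
  G: 252 + 0.61×(128−252) = 252 − 75.64 = 176.36 → 176
  B: 146 + 0.61×(128−146) = 146 − 10.98 = 135.02 → 135
rgb(107, 176, 135) = #6bb087.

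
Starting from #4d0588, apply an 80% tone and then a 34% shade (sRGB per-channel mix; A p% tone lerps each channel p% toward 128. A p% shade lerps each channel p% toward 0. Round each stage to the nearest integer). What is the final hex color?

#4e4456

#4d0588 is rgb(77, 5, 136).
Per channel, c → c + 0.8(128 − c):
  R: 77 + 40.8 = 117.8 → 118
  G: 5 + 0.8×(128−5) = 5 + 98.4 = 103.4 → 103
  B: 136 + 0.8×(128−136) = 136 − 6.4 = 129.6 → 130
After the tone: rgb(118, 103, 130) = #766782.
A 34% shade moves each channel 34% toward 0:
  R: 118 + 0.34×(0−118) = 118 − 40.12 = 77.88 → 78
  G: 103 − 35.02 = 67.98 → 68
  B: 130 − 44.2 = 85.8 → 86
rgb(78, 68, 86) = #4e4456.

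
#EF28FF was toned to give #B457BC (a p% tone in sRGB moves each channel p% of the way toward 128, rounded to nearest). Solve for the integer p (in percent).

53%

#EF28FF is rgb(239, 40, 255); #B457BC is rgb(180, 87, 188).
On the B channel (widest range): 188 ≈ 255 + (p/100)(128 − 255), so p ≈ 100×(188 − 255)/(128 − 255) = -6700/-127 = 52.76.
p = 53 reproduces all three channels after rounding.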